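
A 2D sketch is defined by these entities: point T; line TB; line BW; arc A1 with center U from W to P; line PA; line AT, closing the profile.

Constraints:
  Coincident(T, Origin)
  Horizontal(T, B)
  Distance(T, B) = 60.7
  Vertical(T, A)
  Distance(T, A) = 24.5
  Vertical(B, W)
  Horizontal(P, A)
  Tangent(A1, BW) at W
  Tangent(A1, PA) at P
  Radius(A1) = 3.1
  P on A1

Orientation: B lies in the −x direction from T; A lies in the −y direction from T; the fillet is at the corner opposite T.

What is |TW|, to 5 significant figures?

64.362

T is at the origin; TB is horizontal with |TB| = 60.7 and B on the −x side, so B = (-60.700, 0.0000). T and A share the same x with |TA| = 24.5 and A on the −y side, so A = (0.0000, -24.500). The virtual corner opposite T is at (-60.700, -24.500). The tangent condition forces UW to be normal to BW and the tangent condition forces UP to be normal to PA, with radius 3.1, so the center U sits 3.1 in from both sides at U = (-57.600, -21.400). That places the tangent points at W = (-60.700, -21.400) on BW and P = (-57.600, -24.500) on PA. Then |TW| = |W − T| = 64.362.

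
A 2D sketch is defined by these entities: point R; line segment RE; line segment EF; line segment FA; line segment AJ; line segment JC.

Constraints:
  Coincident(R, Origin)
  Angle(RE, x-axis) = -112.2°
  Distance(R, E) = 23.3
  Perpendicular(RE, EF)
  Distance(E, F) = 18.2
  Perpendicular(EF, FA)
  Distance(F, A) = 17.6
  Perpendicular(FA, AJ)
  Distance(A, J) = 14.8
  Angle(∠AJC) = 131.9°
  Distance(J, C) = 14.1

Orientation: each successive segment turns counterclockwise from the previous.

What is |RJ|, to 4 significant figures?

6.637

R is at the origin; RE runs at -112.2° with length 23.3, so E = (-8.804, -21.57). RE is perpendicular to EF, so EF runs at -22.20°; with |EF| = 18.2, F = (8.047, -28.45). EF is perpendicular to FA, so FA runs at 67.80°; with |FA| = 17.6, A = (14.70, -12.15). FA ⟂ AJ, so AJ runs at 157.8°; with |AJ| = 14.8, J = (0.9943, -6.562). Then |RJ| = |J − R| = 6.637.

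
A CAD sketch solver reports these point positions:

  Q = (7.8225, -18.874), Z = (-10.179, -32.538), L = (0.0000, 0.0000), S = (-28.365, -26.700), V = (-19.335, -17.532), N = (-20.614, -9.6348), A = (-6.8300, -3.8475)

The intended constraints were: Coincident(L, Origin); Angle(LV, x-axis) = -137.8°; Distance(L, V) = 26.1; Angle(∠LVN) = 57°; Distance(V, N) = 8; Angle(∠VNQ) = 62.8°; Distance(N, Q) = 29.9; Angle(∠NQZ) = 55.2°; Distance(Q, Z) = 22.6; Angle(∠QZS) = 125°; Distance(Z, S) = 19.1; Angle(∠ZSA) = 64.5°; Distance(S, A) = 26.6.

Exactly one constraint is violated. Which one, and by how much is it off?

Distance(S, A) = 26.6 — off by 4.80.

L = (0.00, 0.00) ✓; LV at -137.8° ✓; |LV| = 26.10 ✓; ∠LVN = 57.00° ✓; |VN| = 8.000 ✓; ∠VNQ = 62.80° ✓; |NQ| = 29.90 ✓; ∠NQZ = 55.20° ✓; |QZ| = 22.60 ✓; ∠QZS = 125.0° ✓; |ZS| = 19.10 ✓; ∠ZSA = 64.50° ✓; |SA| = 31.40 ✗.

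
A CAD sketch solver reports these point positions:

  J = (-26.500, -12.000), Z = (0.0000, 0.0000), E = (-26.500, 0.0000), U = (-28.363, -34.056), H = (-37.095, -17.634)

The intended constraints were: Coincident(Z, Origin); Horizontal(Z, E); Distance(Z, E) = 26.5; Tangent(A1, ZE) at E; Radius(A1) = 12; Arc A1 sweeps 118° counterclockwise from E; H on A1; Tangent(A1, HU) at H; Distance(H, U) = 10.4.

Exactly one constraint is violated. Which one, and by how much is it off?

Distance(H, U) = 10.4 — off by 8.20.

Z = (0.00, 0.00) ✓; Z.y = 0.00, E.y = 0.00 ✓; |ZE| = 26.50 ✓; ∠(JE, EZ) = 90.00° ✓; |JE| = 12.00 ✓; bearing(J→H) − bearing(J→E) = 118.0° ✓; |JH| = 12.00 ✓; ∠(JH, HU) = 90.00° ✓; |HU| = 18.60 ✗.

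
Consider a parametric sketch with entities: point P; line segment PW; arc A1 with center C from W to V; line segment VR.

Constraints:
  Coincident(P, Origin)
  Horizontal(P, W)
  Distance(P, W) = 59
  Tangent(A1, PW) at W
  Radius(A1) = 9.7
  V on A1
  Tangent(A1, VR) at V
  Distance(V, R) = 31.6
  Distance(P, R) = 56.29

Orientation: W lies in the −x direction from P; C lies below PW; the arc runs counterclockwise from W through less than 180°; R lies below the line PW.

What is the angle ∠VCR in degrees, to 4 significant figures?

72.94°

P is at the origin; P and W share the same y with |PW| = 59.0 and W on the −x side, so W = (-59.00, 0.000). The tangent condition forces CW to be normal to PW, so C = W + (0, -9.7) = (-59.00, -9.700). Since CV ⟂ VR (tangency), |CR| = √(9.7² + 31.6²) = 33.06 regardless of where V sits on A1. So R lies on both circle(P, 56.29) and circle(C, 33.06); the below-PW intersection is R = (-41.67, -37.85). V is the foot of the tangent from R: V = (-65.40, -16.99).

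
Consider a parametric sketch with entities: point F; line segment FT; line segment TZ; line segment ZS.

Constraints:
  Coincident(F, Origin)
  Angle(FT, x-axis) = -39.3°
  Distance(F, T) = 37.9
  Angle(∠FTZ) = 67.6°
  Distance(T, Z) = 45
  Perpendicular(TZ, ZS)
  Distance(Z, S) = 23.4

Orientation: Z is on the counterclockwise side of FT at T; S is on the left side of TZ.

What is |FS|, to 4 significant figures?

32.70

F is at the origin; FT runs at -39.3° with length 37.9, so T = 37.9·(cos -39.3°, sin -39.3°) = (29.33, -24.01). ∠FTZ = 67.6°, so TZ runs at -39.3° + (180° − 67.6°) = 73.10° from the x-axis; with |TZ| = 45.0, Z = T + 45.0·(cos 73.10°, sin 73.10°) = (42.41, 19.05). The perpendicularity gives ZS at right angles to TZ; with |ZS| = 23.4 on the left of TZ, S = Z + 23.4·(-0.9568, 0.2907) = (20.02, 25.85). Then |FS| = |S − F| = 32.70.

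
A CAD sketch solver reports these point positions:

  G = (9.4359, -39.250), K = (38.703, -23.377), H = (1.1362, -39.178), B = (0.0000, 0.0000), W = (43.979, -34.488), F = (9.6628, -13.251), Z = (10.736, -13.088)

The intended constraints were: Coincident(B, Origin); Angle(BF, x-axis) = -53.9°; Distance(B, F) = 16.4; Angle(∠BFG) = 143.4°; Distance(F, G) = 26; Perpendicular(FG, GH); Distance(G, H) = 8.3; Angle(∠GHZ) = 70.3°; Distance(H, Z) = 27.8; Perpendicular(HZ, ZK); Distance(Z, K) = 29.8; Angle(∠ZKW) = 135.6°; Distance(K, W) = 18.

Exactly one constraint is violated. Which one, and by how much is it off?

Distance(K, W) = 18 — off by 5.70.

B = (0.00, 0.00) ✓; BF at -53.90° ✓; |BF| = 16.40 ✓; ∠BFG = 143.4° ✓; |FG| = 26.00 ✓; ∠(FG, GH) = 90.00° ✓; |GH| = 8.300 ✓; ∠GHZ = 70.30° ✓; |HZ| = 27.80 ✓; ∠(HZ, ZK) = 90.00° ✓; |ZK| = 29.80 ✓; ∠ZKW = 135.6° ✓; |KW| = 12.30 ✗.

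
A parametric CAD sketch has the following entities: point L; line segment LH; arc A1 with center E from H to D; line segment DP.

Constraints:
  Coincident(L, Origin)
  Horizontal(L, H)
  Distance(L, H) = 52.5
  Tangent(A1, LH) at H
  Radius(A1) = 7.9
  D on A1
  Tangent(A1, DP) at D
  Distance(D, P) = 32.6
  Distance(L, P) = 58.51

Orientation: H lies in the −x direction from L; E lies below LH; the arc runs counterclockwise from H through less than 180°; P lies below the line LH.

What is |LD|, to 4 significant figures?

60.49

L is at the origin; L and H share the same y with |LH| = 52.5 and H on the −x side, so H = (-52.50, 0.000). The tangent condition forces EH to be normal to LH, so E = H + (0, -7.9) = (-52.50, -7.900). Since ED ⟂ DP (tangency), |EP| = √(7.9² + 32.6²) = 33.54 regardless of where D sits on A1. So P lies on both circle(L, 58.51) and circle(E, 33.54); the below-LH intersection is P = (-42.72, -39.98). D is the foot of the tangent from P: D = (-59.30, -11.92).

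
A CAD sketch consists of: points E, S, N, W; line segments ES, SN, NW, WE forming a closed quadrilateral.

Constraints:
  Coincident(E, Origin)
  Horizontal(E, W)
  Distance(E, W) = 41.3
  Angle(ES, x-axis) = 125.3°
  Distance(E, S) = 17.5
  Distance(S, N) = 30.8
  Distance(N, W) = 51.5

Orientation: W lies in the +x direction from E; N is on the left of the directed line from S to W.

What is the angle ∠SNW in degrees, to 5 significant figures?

76.257°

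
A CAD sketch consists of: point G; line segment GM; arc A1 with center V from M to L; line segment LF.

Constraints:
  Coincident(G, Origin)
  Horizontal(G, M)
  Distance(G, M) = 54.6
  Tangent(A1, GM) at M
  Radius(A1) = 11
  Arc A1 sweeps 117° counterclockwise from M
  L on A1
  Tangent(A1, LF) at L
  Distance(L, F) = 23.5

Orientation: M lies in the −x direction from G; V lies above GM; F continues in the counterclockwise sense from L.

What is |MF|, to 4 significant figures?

36.94

G is at the origin; GM is horizontal with |GM| = 54.6 and M on the −x side, so M = (-54.60, 0.000). The tangent condition forces VM to be normal to GM, so V = M + (0, 11) = (-54.60, 11.00). On A1, M sits at bearing -90° from V; a 117° counterclockwise sweep puts L at bearing 27°, so L = V + 11.0·(cos 27°, sin 27°) = (-44.80, 15.99). A1 meets LF tangentially, so VL is at right angles to LF, so LF runs along (−sin 27°, cos 27°); with |LF| = 23.5, F = (-55.47, 36.93). Then |MF| = |F − M| = 36.94.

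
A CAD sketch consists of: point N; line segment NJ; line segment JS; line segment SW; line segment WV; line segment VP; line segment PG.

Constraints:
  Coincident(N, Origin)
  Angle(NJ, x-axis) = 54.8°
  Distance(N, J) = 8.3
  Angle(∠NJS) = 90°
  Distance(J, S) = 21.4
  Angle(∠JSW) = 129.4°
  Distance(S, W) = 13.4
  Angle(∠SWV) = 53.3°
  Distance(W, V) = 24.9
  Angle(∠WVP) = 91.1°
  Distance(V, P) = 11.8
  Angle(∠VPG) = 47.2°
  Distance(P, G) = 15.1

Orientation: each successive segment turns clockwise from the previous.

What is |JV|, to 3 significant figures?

12.6

N is at the origin; NJ runs at 54.8° with length 8.3, so J = (4.78, 6.78). ∠NJS = 90.0° gives JS at -35.2° from the x-axis; with |JS| = 21.4, S = (22.3, -5.55). ∠JSW = 129.4° gives SW at -85.8° from the x-axis; with |SW| = 13.4, W = (23.3, -18.9). ∠SWV = 53.3° gives WV at 148° from the x-axis; with |WV| = 24.9, V = (2.25, -5.54). Then |JV| = |V − J| = 12.6.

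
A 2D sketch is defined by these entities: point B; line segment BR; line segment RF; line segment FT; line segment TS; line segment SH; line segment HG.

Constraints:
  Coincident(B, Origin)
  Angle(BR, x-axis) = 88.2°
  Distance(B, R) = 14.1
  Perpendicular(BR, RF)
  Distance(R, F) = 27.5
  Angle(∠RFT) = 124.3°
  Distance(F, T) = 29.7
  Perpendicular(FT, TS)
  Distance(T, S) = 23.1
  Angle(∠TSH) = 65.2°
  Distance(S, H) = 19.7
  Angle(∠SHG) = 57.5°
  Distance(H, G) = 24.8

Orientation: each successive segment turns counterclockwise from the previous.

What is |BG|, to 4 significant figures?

46.79

B is at the origin; BR runs at 88.2° with length 14.1, so R = (0.4429, 14.09). The perpendicularity gives RF at right angles to BR, so RF runs at 178.2°; with |RF| = 27.5, F = (-27.04, 14.96). ∠RFT = 124.3° gives FT at -126.1° from the x-axis; with |FT| = 29.7, T = (-44.54, -9.040). FT is perpendicular to TS, so TS runs at -36.10°; with |TS| = 23.1, S = (-25.88, -22.65). ∠TSH = 65.2° gives SH at 78.70° from the x-axis; with |SH| = 19.7, H = (-22.02, -3.333). ∠SHG = 57.5° gives HG at -158.8° from the x-axis; with |HG| = 24.8, G = (-45.14, -12.30). Then |BG| = |G − B| = 46.79.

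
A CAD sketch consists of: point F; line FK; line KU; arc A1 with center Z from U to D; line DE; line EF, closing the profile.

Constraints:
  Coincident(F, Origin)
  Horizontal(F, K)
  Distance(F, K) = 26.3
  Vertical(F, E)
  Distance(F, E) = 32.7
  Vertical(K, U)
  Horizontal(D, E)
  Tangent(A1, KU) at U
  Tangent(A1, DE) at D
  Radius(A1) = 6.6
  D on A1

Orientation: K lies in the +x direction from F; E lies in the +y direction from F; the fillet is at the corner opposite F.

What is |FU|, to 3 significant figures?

37.1

F is at the origin; FK is horizontal with |FK| = 26.3 and K on the +x side, so K = (26.3, 0.00). F and E share the same x with |FE| = 32.7 and E on the +y side, so E = (0.00, 32.7). The virtual corner opposite F is at (26.3, 32.7). The tangent condition forces ZU to be normal to KU and since A1 is tangent to DE there, ZD ⟂ DE, with radius 6.6, so the center Z sits 6.6 in from both sides at Z = (19.7, 26.1). That places the tangent points at U = (26.3, 26.1) on KU and D = (19.7, 32.7) on DE. Then |FU| = |U − F| = 37.1.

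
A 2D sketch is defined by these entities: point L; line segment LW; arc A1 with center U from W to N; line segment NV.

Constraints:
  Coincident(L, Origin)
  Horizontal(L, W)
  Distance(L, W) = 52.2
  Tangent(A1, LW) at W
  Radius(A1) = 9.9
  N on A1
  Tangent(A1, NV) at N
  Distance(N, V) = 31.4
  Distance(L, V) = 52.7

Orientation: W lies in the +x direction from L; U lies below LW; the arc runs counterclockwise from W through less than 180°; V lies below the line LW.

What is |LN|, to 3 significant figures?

43.2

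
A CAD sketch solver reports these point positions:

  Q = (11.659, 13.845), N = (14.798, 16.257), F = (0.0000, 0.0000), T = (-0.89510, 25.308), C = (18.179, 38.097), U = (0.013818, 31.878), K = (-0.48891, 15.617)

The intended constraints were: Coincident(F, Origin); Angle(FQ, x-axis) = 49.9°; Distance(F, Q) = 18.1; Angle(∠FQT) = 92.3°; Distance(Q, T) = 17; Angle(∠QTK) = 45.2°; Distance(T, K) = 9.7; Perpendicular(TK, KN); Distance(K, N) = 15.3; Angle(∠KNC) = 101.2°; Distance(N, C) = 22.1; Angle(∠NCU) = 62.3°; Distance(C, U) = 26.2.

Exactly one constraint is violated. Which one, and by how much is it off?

Distance(C, U) = 26.2 — off by 7.00.

F = (0.00, 0.00) ✓; FQ at 49.90° ✓; |FQ| = 18.10 ✓; ∠FQT = 92.30° ✓; |QT| = 17.00 ✓; ∠QTK = 45.20° ✓; |TK| = 9.700 ✓; ∠(TK, KN) = 90.00° ✓; |KN| = 15.30 ✓; ∠KNC = 101.2° ✓; |NC| = 22.10 ✓; ∠NCU = 62.30° ✓; |CU| = 19.20 ✗.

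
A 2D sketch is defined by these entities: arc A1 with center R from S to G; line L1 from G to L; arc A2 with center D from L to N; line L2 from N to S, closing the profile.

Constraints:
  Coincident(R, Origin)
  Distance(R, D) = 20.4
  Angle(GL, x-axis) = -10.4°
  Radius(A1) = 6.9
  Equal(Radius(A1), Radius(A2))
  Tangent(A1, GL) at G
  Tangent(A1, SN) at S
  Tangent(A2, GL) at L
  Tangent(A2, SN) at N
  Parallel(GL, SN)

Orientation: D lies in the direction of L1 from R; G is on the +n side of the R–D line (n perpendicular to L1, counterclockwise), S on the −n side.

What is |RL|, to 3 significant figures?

21.5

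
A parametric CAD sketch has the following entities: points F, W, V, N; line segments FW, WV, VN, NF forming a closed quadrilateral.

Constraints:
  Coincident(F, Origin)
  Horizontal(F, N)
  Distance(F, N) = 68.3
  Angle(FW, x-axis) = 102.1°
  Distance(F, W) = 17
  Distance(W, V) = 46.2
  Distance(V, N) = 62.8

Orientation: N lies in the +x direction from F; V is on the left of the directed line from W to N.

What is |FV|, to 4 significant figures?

57.20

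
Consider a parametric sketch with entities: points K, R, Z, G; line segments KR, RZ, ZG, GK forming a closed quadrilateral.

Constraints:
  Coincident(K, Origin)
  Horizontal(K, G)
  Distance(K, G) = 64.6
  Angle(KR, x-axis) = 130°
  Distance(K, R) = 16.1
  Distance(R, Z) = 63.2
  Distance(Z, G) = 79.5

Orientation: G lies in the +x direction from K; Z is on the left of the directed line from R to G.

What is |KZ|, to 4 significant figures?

70.27

K is at the origin; K and G share the same y with |KG| = 64.6 and G in +x, so G = (64.6, 0). KR runs at 130.0° with |KR| = 16.1, so R = (-10.35, 12.33). Z is determined by |RZ| = 63.2 and |ZG| = 79.5 together: it lies at the intersection of circle(R, 63.2) and circle(G, 79.5). With |RG| = 75.96, the foot of the radical line on RG is 22.67 from R and the perpendicular offset is √(63.2² − 22.67²) = 59.00. Taking the left-of-RG solution: Z = (21.60, 66.87).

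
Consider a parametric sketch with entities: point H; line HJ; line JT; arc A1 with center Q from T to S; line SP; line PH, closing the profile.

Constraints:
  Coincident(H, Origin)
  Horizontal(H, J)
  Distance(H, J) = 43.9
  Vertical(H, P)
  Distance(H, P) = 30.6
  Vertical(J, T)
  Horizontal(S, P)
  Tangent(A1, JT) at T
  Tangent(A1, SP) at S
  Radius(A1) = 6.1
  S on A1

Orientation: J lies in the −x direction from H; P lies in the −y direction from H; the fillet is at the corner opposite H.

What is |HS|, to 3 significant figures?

48.6

The virtual corner opposite H is at (-43.9, -30.6). A1 meets JT tangentially, so QT is at right angles to JT and A1 meets SP tangentially, so QS is at right angles to SP, with radius 6.1, so the center Q sits 6.1 in from both sides at Q = (-37.8, -24.5). That places the tangent points at T = (-43.9, -24.5) on JT and S = (-37.8, -30.6) on SP. Then |HS| = |S − H| = 48.6.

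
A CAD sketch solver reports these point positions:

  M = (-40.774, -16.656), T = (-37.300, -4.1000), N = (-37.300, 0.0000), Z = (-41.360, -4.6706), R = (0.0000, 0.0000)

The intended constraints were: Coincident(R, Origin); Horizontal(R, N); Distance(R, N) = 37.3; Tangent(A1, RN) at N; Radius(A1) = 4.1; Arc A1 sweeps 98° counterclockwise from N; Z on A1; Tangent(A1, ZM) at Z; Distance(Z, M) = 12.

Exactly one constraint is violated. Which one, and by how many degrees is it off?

Tangent(A1, ZM) at Z — off by 5.20°.

R = (0.00, 0.00) ✓; R.y = 0.00, N.y = 0.00 ✓; |RN| = 37.30 ✓; ∠(TN, NR) = 90.00° ✓; |TN| = 4.100 ✓; bearing(T→Z) − bearing(T→N) = 98.00° ✓; |TZ| = 4.100 ✓; ∠(TZ, ZM) = 95.20° ✗; |ZM| = 12.00 ✓.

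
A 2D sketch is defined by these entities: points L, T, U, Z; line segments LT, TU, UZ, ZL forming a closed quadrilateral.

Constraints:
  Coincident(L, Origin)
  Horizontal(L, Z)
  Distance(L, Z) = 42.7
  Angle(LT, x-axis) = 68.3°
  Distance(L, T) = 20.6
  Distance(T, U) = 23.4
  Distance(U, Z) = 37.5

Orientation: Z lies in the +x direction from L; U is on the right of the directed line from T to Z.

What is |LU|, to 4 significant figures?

6.840

L is at the origin; LZ is horizontal with |LZ| = 42.7 and Z in +x, so Z = (42.7, 0). LT runs at 68.3° with |LT| = 20.6, so T = (7.617, 19.14). U is determined by |TU| = 23.4 and |UZ| = 37.5 together: it lies at the intersection of circle(T, 23.4) and circle(Z, 37.5). With |TZ| = 39.96, the foot of the radical line on TZ is 9.239 from T and the perpendicular offset is √(23.4² − 9.239²) = 21.50. Taking the right-of-TZ solution: U = (5.431, -4.158).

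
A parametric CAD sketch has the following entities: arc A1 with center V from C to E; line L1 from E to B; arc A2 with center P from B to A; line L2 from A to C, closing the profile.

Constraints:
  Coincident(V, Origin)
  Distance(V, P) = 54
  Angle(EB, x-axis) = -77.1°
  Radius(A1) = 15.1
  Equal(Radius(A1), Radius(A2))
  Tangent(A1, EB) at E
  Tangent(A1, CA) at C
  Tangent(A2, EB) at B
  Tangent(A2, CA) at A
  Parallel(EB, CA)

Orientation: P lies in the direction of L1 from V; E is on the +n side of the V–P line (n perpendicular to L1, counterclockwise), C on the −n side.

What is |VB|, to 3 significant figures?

56.1

The slot axis is L1's direction at -77.1°, so u = (cos -77.1°, sin -77.1°) = (0.223, -0.975) and n = (−sin -77.1°, cos -77.1°) = (0.975, 0.223). V is at the origin and P lies 54.0 along u from V, so P = 54.0·u = (12.1, -52.6). Tangency of A1 to both parallel lines with radius 15.1 puts E and C at V ± 15.1·n: E = (14.7, 3.37), C = (-14.7, -3.37). Equal radii place B and A the same way about P: B = P + 15.1·n = (26.8, -49.3), A = P − 15.1·n = (-2.66, -56.0). Then |VB| = |B − V| = 56.1.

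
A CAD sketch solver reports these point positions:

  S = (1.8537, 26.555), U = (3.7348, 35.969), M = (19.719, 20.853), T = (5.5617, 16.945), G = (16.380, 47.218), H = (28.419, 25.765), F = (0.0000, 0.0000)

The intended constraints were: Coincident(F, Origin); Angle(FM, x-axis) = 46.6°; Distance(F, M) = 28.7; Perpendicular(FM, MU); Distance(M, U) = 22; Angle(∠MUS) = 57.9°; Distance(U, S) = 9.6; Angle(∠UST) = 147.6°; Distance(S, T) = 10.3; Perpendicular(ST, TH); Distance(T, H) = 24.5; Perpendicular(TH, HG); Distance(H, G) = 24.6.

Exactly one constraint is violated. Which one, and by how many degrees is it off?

Perpendicular(TH, HG) — off by 8.20°.

F = (0.00, 0.00) ✓; FM at 46.60° ✓; |FM| = 28.70 ✓; ∠(FM, MU) = 90.00° ✓; |MU| = 22.00 ✓; ∠MUS = 57.90° ✓; |US| = 9.600 ✓; ∠UST = 147.6° ✓; |ST| = 10.30 ✓; ∠(ST, TH) = 90.00° ✓; |TH| = 24.50 ✓; ∠(TH, HG) = 98.20° ✗; |HG| = 24.60 ✓.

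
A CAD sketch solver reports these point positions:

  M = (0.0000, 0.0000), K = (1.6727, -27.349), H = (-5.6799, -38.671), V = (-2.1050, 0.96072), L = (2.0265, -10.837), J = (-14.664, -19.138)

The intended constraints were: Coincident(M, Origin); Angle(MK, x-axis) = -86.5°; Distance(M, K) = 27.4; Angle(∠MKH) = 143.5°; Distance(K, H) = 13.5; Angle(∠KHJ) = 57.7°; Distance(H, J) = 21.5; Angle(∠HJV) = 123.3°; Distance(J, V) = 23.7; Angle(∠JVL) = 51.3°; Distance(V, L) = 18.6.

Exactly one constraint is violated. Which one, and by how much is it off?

Distance(V, L) = 18.6 — off by 6.10.

M = (0.00, 0.00) ✓; MK at -86.50° ✓; |MK| = 27.40 ✓; ∠MKH = 143.5° ✓; |KH| = 13.50 ✓; ∠KHJ = 57.70° ✓; |HJ| = 21.50 ✓; ∠HJV = 123.3° ✓; |JV| = 23.70 ✓; ∠JVL = 51.30° ✓; |VL| = 12.50 ✗.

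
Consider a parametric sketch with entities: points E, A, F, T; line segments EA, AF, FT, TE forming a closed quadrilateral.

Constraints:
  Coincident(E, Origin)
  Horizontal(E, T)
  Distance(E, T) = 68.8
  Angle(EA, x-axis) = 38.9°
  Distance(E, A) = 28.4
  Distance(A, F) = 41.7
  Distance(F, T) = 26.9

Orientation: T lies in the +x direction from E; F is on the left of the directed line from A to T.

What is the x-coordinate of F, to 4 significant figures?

62.94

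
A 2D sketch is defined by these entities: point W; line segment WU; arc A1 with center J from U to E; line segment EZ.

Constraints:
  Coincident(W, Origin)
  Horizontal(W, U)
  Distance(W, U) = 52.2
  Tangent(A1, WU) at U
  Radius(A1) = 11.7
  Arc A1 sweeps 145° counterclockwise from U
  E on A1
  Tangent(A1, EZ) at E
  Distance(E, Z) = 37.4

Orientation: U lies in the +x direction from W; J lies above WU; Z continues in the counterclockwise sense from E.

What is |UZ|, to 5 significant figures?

48.977

W is at the origin; WU is horizontal with |WU| = 52.2 and U on the +x side, so U = (52.200, 0.0000). Tangency of A1 to WU means the radius JU is perpendicular to WU, so J = U + (0, 11.7) = (52.200, 11.700). On A1, U sits at bearing -90° from J; a 145° counterclockwise sweep puts E at bearing 55°, so E = J + 11.7·(cos 55°, sin 55°) = (58.911, 21.284). A1 meets EZ tangentially, so JE is at right angles to EZ, so EZ runs along (−sin 55°, cos 55°); with |EZ| = 37.4, Z = (28.275, 42.736). Then |UZ| = |Z − U| = 48.977.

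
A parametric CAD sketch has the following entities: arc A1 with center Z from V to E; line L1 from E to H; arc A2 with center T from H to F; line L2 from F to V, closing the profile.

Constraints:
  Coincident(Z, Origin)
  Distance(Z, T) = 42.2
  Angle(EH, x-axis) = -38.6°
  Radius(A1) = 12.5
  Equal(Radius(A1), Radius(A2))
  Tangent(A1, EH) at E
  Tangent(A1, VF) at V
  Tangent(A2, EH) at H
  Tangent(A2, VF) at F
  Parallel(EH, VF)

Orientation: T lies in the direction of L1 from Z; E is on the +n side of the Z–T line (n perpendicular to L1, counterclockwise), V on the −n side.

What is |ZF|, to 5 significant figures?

44.012

Tangency of A1 to both parallel lines with radius 12.5 puts E and V at Z ± 12.5·n: E = (7.7985, 9.7690), V = (-7.7985, -9.7690). Equal radii place H and F the same way about T: H = T + 12.5·n = (40.779, -16.559), F = T − 12.5·n = (25.182, -36.097). Then |ZF| = |F − Z| = 44.012.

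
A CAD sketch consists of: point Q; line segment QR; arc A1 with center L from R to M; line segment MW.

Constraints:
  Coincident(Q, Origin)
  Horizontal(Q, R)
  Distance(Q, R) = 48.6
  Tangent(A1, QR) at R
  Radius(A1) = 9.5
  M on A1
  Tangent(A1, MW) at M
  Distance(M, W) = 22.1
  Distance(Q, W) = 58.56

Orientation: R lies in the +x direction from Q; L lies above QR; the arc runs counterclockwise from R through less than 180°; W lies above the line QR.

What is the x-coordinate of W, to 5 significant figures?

47.998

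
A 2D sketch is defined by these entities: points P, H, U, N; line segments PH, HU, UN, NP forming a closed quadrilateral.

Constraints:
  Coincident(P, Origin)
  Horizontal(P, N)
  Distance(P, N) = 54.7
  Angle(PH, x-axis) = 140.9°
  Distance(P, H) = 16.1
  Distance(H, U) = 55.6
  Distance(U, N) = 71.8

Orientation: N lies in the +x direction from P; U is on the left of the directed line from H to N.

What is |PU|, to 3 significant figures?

60.7

Checks: |HU| = 55.60 ✓; |UN| = 71.80 ✓.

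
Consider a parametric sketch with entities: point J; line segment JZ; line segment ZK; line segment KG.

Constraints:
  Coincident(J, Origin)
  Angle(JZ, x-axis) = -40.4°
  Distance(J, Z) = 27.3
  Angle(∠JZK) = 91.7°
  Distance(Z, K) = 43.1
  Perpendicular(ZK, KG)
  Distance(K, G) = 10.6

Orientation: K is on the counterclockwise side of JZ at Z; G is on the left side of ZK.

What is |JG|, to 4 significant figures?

46.97

J is at the origin; JZ runs at -40.4° with length 27.3, so Z = 27.3·(cos -40.4°, sin -40.4°) = (20.79, -17.69). ∠JZK = 91.7°, so ZK runs at -40.4° + (180° − 91.7°) = 47.90° from the x-axis; with |ZK| = 43.1, K = Z + 43.1·(cos 47.90°, sin 47.90°) = (49.69, 14.29). ZK ⟂ KG; with |KG| = 10.6 on the left of ZK, G = K + 10.6·(-0.7420, 0.6704) = (41.82, 21.39). Then |JG| = |G − J| = 46.97.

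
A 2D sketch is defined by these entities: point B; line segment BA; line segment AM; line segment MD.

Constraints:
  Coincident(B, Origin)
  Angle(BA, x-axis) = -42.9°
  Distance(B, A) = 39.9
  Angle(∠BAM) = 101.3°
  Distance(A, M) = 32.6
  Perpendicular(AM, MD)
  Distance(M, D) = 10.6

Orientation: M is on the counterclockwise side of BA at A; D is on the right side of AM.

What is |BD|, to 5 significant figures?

64.081

B is at the origin; BA runs at -42.9° with length 39.9, so A = 39.9·(cos -42.9°, sin -42.9°) = (29.228, -27.161). ∠BAM = 101.3°, so AM runs at -42.9° + (180° − 101.3°) = 35.800° from the x-axis; with |AM| = 32.6, M = A + 32.6·(cos 35.800°, sin 35.800°) = (55.669, -8.0911). The perpendicularity gives MD at right angles to AM; with |MD| = 10.6 on the right of AM, D = M + 10.6·(0.58496, -0.81106) = (61.870, -16.688). Then |BD| = |D − B| = 64.081.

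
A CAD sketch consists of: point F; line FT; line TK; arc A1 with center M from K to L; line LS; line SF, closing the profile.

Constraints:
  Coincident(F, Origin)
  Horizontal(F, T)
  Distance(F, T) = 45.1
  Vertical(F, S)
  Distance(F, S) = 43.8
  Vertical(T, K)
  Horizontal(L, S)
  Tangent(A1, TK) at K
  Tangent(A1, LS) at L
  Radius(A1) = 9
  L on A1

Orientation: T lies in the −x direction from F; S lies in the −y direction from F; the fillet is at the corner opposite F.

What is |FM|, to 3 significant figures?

50.1

F is at the origin; F and T share the same y with |FT| = 45.1 and T on the −x side, so T = (-45.1, 0.00). FS is vertical with |FS| = 43.8 and S on the −y side, so S = (0.00, -43.8). The virtual corner opposite F is at (-45.1, -43.8). Since A1 is tangent to TK there, MK ⟂ TK and tangency of A1 to LS means the radius ML is perpendicular to LS, with radius 9.0, so the center M sits 9.0 in from both sides at M = (-36.1, -34.8). Then |FM| = |M − F| = 50.1.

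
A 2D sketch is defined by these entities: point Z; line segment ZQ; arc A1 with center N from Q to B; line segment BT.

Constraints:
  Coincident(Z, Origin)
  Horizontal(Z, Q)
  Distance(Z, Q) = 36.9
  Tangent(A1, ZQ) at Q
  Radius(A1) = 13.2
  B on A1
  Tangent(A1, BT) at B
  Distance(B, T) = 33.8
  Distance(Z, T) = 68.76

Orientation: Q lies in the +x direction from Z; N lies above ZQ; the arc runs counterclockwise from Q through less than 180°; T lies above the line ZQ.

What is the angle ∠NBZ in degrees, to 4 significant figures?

14.94°

Checks: ∠(NQ, QZ) = 90.00° ✓; |NB| = 13.20 ✓; ∠(NB, BT) = 90.00° ✓; |BT| = 33.80 ✓; |ZT| = 68.76 ✓.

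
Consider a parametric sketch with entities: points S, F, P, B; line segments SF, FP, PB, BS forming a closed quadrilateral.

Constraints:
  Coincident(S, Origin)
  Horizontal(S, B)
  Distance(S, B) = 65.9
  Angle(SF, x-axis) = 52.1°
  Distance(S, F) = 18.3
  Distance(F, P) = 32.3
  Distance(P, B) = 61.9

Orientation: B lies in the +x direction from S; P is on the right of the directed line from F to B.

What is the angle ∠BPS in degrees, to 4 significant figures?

94.01°

Checks: |FP| = 32.30 ✓; |PB| = 61.90 ✓.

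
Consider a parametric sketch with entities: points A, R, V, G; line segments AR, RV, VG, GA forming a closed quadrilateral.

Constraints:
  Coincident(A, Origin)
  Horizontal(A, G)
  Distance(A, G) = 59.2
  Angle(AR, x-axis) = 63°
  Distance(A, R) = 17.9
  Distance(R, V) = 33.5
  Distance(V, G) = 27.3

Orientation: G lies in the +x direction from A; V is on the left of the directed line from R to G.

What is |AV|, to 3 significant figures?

46.2

A is at the origin; AG is horizontal with |AG| = 59.2 and G in +x, so G = (59.2, 0). AR runs at 63.0° with |AR| = 17.9, so R = (8.13, 15.9). V is determined by |RV| = 33.5 and |VG| = 27.3 together: it lies at the intersection of circle(R, 33.5) and circle(G, 27.3). With |RG| = 53.5, the foot of the radical line on RG is 30.3 from R and the perpendicular offset is √(33.5² − 30.3²) = 14.3. Taking the left-of-RG solution: V = (41.3, 20.6).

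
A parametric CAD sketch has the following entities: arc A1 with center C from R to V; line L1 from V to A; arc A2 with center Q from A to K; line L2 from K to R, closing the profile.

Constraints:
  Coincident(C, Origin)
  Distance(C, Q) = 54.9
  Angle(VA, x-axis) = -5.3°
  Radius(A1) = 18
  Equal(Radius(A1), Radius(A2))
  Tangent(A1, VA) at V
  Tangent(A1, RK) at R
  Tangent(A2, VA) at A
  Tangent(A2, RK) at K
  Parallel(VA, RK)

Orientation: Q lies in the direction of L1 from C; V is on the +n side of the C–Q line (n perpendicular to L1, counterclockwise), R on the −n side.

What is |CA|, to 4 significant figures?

57.78

Tangency of A1 to both parallel lines with radius 18.0 puts V and R at C ± 18.0·n: V = (1.663, 17.92), R = (-1.663, -17.92). Equal radii place A and K the same way about Q: A = Q + 18.0·n = (56.33, 12.85), K = Q − 18.0·n = (53.00, -22.99). Then |CA| = |A − C| = 57.78.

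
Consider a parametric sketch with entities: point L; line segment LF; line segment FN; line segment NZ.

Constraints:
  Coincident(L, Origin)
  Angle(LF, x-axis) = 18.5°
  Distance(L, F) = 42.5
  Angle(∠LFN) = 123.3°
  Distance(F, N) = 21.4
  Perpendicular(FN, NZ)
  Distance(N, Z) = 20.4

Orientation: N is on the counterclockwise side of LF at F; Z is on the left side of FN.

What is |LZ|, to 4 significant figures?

47.22

L is at the origin; LF runs at 18.5° with length 42.5, so F = 42.5·(cos 18.5°, sin 18.5°) = (40.30, 13.49). ∠LFN = 123.3°, so FN runs at 18.5° + (180° − 123.3°) = 75.20° from the x-axis; with |FN| = 21.4, N = F + 21.4·(cos 75.20°, sin 75.20°) = (45.77, 34.18). FN is perpendicular to NZ; with |NZ| = 20.4 on the left of FN, Z = N + 20.4·(-0.9668, 0.2554) = (26.05, 39.39). Then |LZ| = |Z − L| = 47.22.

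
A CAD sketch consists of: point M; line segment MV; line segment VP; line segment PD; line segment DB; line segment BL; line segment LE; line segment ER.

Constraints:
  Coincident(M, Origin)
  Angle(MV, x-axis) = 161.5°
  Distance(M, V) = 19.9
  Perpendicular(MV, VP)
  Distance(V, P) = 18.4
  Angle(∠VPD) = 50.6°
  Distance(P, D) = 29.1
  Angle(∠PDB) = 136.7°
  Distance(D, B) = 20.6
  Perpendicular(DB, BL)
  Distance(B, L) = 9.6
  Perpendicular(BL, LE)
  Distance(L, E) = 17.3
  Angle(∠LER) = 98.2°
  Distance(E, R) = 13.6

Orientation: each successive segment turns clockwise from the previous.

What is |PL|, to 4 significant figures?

43.04

∠PDB = 136.7° gives DB at -101.2° from the x-axis; with |DB| = 20.6, B = (-1.571, -21.10). DB is perpendicular to BL, so BL runs at 168.8°; with |BL| = 9.6, L = (-10.99, -19.23). Then |PL| = |L − P| = 43.04.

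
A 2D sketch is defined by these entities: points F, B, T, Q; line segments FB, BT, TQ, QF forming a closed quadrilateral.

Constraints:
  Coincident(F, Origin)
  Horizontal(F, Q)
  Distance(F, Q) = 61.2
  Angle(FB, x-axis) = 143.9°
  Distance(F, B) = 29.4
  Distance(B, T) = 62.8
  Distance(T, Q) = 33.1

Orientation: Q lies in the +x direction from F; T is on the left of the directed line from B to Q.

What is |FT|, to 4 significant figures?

45.63

F is at the origin; FQ is horizontal with |FQ| = 61.2 and Q in +x, so Q = (61.2, 0). FB runs at 143.9° with |FB| = 29.4, so B = (-23.75, 17.32). T is determined by |BT| = 62.8 and |TQ| = 33.1 together: it lies at the intersection of circle(B, 62.8) and circle(Q, 33.1). With |BQ| = 86.70, the foot of the radical line on BQ is 59.78 from B and the perpendicular offset is √(62.8² − 59.78²) = 19.25. Taking the left-of-BQ solution: T = (38.66, 24.24).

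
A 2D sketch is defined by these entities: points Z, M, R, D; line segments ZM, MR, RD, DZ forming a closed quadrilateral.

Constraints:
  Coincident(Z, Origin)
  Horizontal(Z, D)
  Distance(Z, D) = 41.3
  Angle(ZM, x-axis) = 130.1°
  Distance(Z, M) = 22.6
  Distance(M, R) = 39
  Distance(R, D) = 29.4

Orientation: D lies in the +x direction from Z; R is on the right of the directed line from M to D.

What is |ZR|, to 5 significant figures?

16.695

Z is at the origin; ZD is horizontal with |ZD| = 41.3 and D in +x, so D = (41.3, 0). ZM runs at 130.1° with |ZM| = 22.6, so M = (-14.557, 17.287). R is determined by |MR| = 39.0 and |RD| = 29.4 together: it lies at the intersection of circle(M, 39.0) and circle(D, 29.4). With |MD| = 58.471, the foot of the radical line on MD is 34.851 from M and the perpendicular offset is √(39.0² − 34.851²) = 17.505. Taking the right-of-MD solution: R = (13.560, -9.7391).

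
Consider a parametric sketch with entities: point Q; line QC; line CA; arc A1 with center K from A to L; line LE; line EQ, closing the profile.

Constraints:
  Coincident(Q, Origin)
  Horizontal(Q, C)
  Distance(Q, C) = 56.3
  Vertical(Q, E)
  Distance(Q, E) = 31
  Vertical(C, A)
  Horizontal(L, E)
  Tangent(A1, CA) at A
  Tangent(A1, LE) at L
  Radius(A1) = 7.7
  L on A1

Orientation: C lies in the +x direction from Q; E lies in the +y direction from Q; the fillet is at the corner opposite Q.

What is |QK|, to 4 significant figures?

53.90

Q is at the origin; QC is horizontal with |QC| = 56.3 and C on the +x side, so C = (56.30, 0.000). QE is vertical with |QE| = 31.0 and E on the +y side, so E = (0.000, 31.00). The virtual corner opposite Q is at (56.30, 31.00). Since A1 is tangent to CA there, KA ⟂ CA and A1 meets LE tangentially, so KL is at right angles to LE, with radius 7.7, so the center K sits 7.7 in from both sides at K = (48.60, 23.30). Then |QK| = |K − Q| = 53.90.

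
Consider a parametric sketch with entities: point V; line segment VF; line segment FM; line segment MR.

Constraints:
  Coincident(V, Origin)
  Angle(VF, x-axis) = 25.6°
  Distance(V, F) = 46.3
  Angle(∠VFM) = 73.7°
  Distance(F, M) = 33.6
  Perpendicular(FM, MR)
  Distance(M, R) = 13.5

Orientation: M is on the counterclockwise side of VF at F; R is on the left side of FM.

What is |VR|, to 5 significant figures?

37.172

V is at the origin; VF runs at 25.6° with length 46.3, so F = 46.3·(cos 25.6°, sin 25.6°) = (41.755, 20.006). ∠VFM = 73.7°, so FM runs at 25.6° + (180° − 73.7°) = 131.90° from the x-axis; with |FM| = 33.6, M = F + 33.6·(cos 131.90°, sin 131.90°) = (19.316, 45.014). FM is perpendicular to MR; with |MR| = 13.5 on the left of FM, R = M + 13.5·(-0.74431, -0.66783) = (9.2675, 35.999). Then |VR| = |R − V| = 37.172.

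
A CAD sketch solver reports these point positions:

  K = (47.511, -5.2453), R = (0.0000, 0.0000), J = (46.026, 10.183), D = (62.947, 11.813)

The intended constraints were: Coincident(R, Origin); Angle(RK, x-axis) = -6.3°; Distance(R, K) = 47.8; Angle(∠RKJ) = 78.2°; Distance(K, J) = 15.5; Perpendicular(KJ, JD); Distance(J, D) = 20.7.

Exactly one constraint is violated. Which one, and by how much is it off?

Distance(J, D) = 20.7 — off by 3.70.

R = (0.00, 0.00) ✓; RK at -6.300° ✓; |RK| = 47.80 ✓; ∠RKJ = 78.20° ✓; |KJ| = 15.50 ✓; ∠(KJ, JD) = 90.00° ✓; |JD| = 17.00 ✗.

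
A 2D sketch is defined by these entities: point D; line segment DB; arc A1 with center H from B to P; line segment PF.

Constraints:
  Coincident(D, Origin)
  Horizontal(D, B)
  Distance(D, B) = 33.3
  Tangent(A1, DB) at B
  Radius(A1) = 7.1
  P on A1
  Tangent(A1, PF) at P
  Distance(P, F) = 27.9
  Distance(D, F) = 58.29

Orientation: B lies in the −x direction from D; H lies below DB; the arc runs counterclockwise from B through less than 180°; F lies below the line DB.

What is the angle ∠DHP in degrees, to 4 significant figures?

148.3°

Checks: |HP| = 7.100 ✓; ∠(HP, PF) = 90.00° ✓; |PF| = 27.90 ✓; |DF| = 58.29 ✓.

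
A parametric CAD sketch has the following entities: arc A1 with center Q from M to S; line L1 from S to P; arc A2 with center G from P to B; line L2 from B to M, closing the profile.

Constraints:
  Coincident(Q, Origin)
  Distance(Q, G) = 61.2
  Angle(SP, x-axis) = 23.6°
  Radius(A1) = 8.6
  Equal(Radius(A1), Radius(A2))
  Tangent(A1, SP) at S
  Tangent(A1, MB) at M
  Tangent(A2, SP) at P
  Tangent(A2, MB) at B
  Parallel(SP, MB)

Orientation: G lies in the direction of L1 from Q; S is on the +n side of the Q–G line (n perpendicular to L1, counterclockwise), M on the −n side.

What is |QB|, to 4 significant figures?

61.80

The slot axis is L1's direction at 23.6°, so u = (cos 23.6°, sin 23.6°) = (0.9164, 0.4003) and n = (−sin 23.6°, cos 23.6°) = (-0.4003, 0.9164). Q is at the origin and G lies 61.2 along u from Q, so G = 61.2·u = (56.08, 24.50). Tangency of A1 to both parallel lines with radius 8.6 puts S and M at Q ± 8.6·n: S = (-3.443, 7.881), M = (3.443, -7.881). Equal radii place P and B the same way about G: P = G + 8.6·n = (52.64, 32.38), B = G − 8.6·n = (59.52, 16.62). Then |QB| = |B − Q| = 61.80.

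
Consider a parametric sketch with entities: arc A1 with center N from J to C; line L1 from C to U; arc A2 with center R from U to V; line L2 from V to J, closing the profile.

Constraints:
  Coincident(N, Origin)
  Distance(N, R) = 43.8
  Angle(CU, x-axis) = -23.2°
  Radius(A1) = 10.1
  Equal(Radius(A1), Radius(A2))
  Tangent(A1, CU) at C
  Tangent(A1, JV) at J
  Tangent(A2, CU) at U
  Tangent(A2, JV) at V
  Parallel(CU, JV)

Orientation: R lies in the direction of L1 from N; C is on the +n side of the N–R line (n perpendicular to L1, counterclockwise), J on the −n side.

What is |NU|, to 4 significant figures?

44.95

The slot axis is L1's direction at -23.2°, so u = (cos -23.2°, sin -23.2°) = (0.9191, -0.3939) and n = (−sin -23.2°, cos -23.2°) = (0.3939, 0.9191). N is at the origin and R lies 43.8 along u from N, so R = 43.8·u = (40.26, -17.25). Tangency of A1 to both parallel lines with radius 10.1 puts C and J at N ± 10.1·n: C = (3.979, 9.283), J = (-3.979, -9.283). Equal radii place U and V the same way about R: U = R + 10.1·n = (44.24, -7.971), V = R − 10.1·n = (36.28, -26.54). Then |NU| = |U − N| = 44.95.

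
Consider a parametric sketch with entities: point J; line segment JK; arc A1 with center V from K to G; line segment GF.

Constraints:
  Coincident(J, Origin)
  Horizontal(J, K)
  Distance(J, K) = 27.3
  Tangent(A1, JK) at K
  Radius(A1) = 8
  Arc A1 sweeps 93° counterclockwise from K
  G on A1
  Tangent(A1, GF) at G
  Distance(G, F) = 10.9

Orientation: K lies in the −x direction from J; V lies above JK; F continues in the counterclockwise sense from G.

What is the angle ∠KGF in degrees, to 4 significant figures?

133.5°

J is at the origin; JK is horizontal with |JK| = 27.3 and K on the −x side, so K = (-27.30, 0.000). A1 meets JK tangentially, so VK is at right angles to JK, so V = K + (0, 8) = (-27.30, 8.000). On A1, K sits at bearing -90° from V; a 93° counterclockwise sweep puts G at bearing 3°, so G = V + 8.0·(cos 3°, sin 3°) = (-19.31, 8.419). Since A1 is tangent to GF there, VG ⟂ GF, so GF runs along (−sin 3°, cos 3°); with |GF| = 10.9, F = (-19.88, 19.30). Then cos ∠KGF = GK·GF / (|GK||GF|), giving 133.5°.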